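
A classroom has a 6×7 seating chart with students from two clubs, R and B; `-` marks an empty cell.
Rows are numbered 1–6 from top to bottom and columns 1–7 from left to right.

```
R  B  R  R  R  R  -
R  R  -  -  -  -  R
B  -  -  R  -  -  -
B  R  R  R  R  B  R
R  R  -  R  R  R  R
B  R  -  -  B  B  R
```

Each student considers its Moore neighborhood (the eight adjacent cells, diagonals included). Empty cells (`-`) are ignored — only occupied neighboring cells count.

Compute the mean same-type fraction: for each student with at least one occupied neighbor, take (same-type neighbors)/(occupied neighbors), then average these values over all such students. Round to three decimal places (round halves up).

0.610

(1,1)R 2/3
(1,2)B 0/4
(1,3)R 2/3
(1,4)R 2/2
(1,5)R 2/2
(1,6)R 2/2
(2,1)R 2/4
(2,2)R 3/5
(2,7)R 1/1
(3,1)B 1/4
(3,4)R 3/3
(4,1)B 1/4
(4,2)R 3/5
(4,3)R 5/5
(4,4)R 5/5
(4,5)R 5/6
(4,6)B 0/5
(4,7)R 2/3
(5,1)R 3/5
(5,2)R 4/6
(5,4)R 4/5
(5,5)R 4/7
(5,6)R 5/8
(5,7)R 3/5
(6,1)B 0/3
(6,2)R 2/3
(6,5)B 1/4
(6,6)B 1/5
(6,7)R 2/3
Sum over 29 students: 2/3 + 0/4 + 2/3 + 2/2 + 2/2 + 2/2 + 2/4 + 3/5 + 1/1 + 1/4 + 3/3 + 1/4 + 3/5 + 5/5 + 5/5 + 5/6 + 0/5 + 2/3 + 3/5 + 4/6 + 4/5 + 4/7 + 5/8 + 3/5 + 0/3 + 2/3 + 1/4 + 1/5 + 2/3 = 14851/840; mean = 14851/840 ÷ 29 = 14851/24360 = 0.609646… → 0.610.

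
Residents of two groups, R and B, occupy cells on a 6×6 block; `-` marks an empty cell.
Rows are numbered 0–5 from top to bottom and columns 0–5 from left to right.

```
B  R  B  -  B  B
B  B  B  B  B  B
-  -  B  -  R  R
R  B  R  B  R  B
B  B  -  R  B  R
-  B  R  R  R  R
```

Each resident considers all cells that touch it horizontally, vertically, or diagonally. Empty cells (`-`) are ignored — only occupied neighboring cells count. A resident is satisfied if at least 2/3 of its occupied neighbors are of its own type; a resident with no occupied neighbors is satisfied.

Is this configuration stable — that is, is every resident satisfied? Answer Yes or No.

(0,0)B 2/3 ok
(0,1)R 0/5 unhappy
(0,2)B 3/4 ok
(0,4)B 4/4 ok
(0,5)B 3/3 ok
(1,0)B 2/3 ok
(1,1)B 5/6 ok
(1,2)B 4/5 ok
(1,3)B 5/6 ok
(1,4)B 4/6 ok
(1,5)B 3/5 unhappy
(2,2)B 5/6 ok
(2,4)R 2/7 unhappy
(2,5)R 2/5 unhappy
(3,0)R 0/3 unhappy
(3,1)B 3/5 unhappy
(3,2)R 1/5 unhappy
(3,3)B 2/6 unhappy
(3,4)R 4/7 unhappy
(3,5)B 1/5 unhappy
(4,0)B 3/4 ok
(4,1)B 3/6 unhappy
(4,3)R 5/7 ok
(4,4)B 2/8 unhappy
(4,5)R 3/5 unhappy
(5,1)B 2/3 ok
(5,2)R 2/4 unhappy
(5,3)R 3/4 ok
(5,4)R 4/5 ok
(5,5)R 2/3 ok
For instance (0,1) has only 0/5 same-type neighbors, below 2/3.

No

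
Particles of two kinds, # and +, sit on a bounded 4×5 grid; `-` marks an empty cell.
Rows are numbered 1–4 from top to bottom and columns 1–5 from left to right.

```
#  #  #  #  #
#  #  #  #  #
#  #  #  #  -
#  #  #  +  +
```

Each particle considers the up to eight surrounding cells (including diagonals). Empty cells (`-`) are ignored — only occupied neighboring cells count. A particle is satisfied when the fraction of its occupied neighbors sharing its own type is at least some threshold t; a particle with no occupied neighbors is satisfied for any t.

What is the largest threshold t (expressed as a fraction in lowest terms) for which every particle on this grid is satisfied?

(1,1)# 3/3
(1,2)# 5/5
(1,3)# 5/5
(1,4)# 5/5
(1,5)# 3/3
(2,1)# 5/5
(2,2)# 8/8
(2,3)# 8/8
(2,4)# 7/7
(2,5)# 4/4
(3,1)# 5/5
(3,2)# 8/8
(3,3)# 7/8
(3,4)# 5/7
(4,1)# 3/3
(4,2)# 5/5
(4,3)# 4/5
(4,4)+ 1/4
(4,5)+ 1/2
The smallest same-type fraction is 1/4 at (4,4), which reduces to 1/4. Any threshold above that leaves this particle unsatisfied.

1/4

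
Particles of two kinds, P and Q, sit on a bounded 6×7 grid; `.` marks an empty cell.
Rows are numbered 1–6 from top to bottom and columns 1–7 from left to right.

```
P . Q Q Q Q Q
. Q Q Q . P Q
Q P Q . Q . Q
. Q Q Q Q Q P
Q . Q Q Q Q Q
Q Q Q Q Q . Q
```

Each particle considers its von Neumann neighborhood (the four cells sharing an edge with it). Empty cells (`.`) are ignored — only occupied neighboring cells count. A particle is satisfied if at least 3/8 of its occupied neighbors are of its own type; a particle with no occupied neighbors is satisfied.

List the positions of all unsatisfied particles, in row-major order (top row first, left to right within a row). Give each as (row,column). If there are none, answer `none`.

(2,6), (3,1), (3,2), (4,7)

Row 1: (1,1)P 0/0 ✓ · (1,3)Q 2/2 ✓ · (1,4)Q 3/3 ✓ · (1,5)Q 2/2 ✓ · (1,6)Q 2/3 ✓ · (1,7)Q 2/2 ✓
Row 2: (2,2)Q 1/2 ✓ · (2,3)Q 4/4 ✓ · (2,4)Q 2/2 ✓ · (2,6)P 0/2 ✗ · (2,7)Q 2/3 ✓
Row 3: (3,1)Q 0/1 ✗ · (3,2)P 0/4 ✗ · (3,3)Q 2/3 ✓ · (3,5)Q 1/1 ✓ · (3,7)Q 1/2 ✓
Row 4: (4,2)Q 1/2 ✓ · (4,3)Q 4/4 ✓ · (4,4)Q 3/3 ✓ · (4,5)Q 4/4 ✓ · (4,6)Q 2/3 ✓ · (4,7)P 0/3 ✗
Row 5: (5,1)Q 1/1 ✓ · (5,3)Q 3/3 ✓ · (5,4)Q 4/4 ✓ · (5,5)Q 4/4 ✓ · (5,6)Q 3/3 ✓ · (5,7)Q 2/3 ✓
Row 6: (6,1)Q 2/2 ✓ · (6,2)Q 2/2 ✓ · (6,3)Q 3/3 ✓ · (6,4)Q 3/3 ✓ · (6,5)Q 2/2 ✓ · (6,7)Q 1/1 ✓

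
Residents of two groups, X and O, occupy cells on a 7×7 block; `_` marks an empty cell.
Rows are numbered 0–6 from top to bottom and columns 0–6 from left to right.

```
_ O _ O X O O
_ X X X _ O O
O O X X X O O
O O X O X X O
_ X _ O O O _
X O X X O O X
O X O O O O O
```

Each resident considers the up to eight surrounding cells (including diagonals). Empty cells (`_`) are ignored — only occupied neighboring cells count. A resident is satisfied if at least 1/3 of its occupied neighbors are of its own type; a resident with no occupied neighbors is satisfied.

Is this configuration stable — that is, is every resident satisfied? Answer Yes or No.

No

(0,1)O 0/2 unhappy
(0,3)O 0/3 unhappy
(0,4)X 1/4 unhappy
(0,5)O 3/4 ok
(0,6)O 3/3 ok
(1,1)X 2/5 ok
(1,2)X 4/7 ok
(1,3)X 5/6 ok
(1,5)O 5/7 ok
(1,6)O 5/5 ok
(2,0)O 3/4 ok
(2,1)O 3/7 ok
(2,2)X 5/8 ok
(2,3)X 6/7 ok
(2,4)X 4/7 ok
(2,5)O 4/7 ok
(2,6)O 4/5 ok
(3,0)O 3/4 ok
(3,1)O 3/6 ok
(3,2)X 3/7 ok
(3,3)O 2/7 unhappy
(3,4)X 3/8 ok
(3,5)X 2/7 unhappy
(3,6)O 3/4 ok
(4,1)X 3/6 ok
(4,3)O 3/7 ok
(4,4)O 5/8 ok
(4,5)O 4/7 ok
(5,0)X 2/4 ok
(5,1)O 2/6 ok
(5,2)X 3/7 ok
(5,3)X 1/7 unhappy
(5,4)O 7/8 ok
(5,5)O 6/7 ok
(5,6)X 0/4 unhappy
(6,0)O 1/3 ok
(6,1)X 2/5 ok
(6,2)O 2/5 ok
(6,3)O 3/5 ok
(6,4)O 4/5 ok
(6,5)O 4/5 ok
(6,6)O 2/3 ok
For instance (0,1) has only 0/2 same-type neighbors, below 1/3.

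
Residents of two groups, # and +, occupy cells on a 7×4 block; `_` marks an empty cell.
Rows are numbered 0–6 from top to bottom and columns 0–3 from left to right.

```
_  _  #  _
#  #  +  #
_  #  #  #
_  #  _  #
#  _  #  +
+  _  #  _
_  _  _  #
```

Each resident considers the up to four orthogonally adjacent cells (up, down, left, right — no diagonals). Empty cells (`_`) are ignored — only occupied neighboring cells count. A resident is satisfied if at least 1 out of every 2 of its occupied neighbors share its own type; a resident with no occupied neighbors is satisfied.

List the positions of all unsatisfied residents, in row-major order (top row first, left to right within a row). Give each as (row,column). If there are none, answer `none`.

(0,2), (1,2), (4,0), (4,3), (5,0)

Row 0: (0,2)# 0/1 unhappy
Row 1: (1,0)# 1/1 ok · (1,1)# 2/3 ok · (1,2)+ 0/4 unhappy · (1,3)# 1/2 ok
Row 2: (2,1)# 3/3 ok · (2,2)# 2/3 ok · (2,3)# 3/3 ok
Row 3: (3,1)# 1/1 ok · (3,3)# 1/2 ok
Row 4: (4,0)# 0/1 unhappy · (4,2)# 1/2 ok · (4,3)+ 0/2 unhappy
Row 5: (5,0)+ 0/1 unhappy · (5,2)# 1/1 ok
Row 6: (6,3)# 0/0 ok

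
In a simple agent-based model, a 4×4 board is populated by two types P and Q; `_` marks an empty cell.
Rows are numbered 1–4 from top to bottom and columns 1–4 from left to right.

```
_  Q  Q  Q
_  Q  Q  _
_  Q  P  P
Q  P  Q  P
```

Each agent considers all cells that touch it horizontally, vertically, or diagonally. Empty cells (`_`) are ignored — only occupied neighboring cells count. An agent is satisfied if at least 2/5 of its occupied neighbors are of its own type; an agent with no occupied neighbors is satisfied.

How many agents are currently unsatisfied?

Row 1: (1,2)Q 3/3 ✓ · (1,3)Q 4/4 ✓ · (1,4)Q 2/2 ✓
Row 2: (2,2)Q 4/5 ✓ · (2,3)Q 5/7 ✓
Row 3: (3,2)Q 4/6 ✓ · (3,3)P 3/7 ✓ · (3,4)P 2/4 ✓
Row 4: (4,1)Q 1/2 ✓ · (4,2)P 1/4 ✗ · (4,3)Q 1/5 ✗ · (4,4)P 2/3 ✓
Unsatisfied: (4,2), (4,3) — 2 in total.

2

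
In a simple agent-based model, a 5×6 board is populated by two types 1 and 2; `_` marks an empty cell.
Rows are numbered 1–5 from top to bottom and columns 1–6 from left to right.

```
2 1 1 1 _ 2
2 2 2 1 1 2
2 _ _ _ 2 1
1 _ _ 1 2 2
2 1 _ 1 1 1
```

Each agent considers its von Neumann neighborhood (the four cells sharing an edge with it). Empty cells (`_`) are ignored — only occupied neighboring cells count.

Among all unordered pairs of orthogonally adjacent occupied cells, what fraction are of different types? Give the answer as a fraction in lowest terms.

Scan each occupied cell's neighbors to the right and below so each pair is counted once.
From row 1: 3 unlike of 8 pairs (running 3/8).
From row 2: 4 unlike of 8 pairs (running 7/16).
From row 3: 3 unlike of 4 pairs (running 10/20).
From row 4: 4 unlike of 6 pairs (running 14/26).
From row 5: 1 unlike of 3 pairs (running 15/29).
Total adjacent occupied pairs: 29; unlike-type pairs: 15.
15/29 is already in lowest terms.

15/29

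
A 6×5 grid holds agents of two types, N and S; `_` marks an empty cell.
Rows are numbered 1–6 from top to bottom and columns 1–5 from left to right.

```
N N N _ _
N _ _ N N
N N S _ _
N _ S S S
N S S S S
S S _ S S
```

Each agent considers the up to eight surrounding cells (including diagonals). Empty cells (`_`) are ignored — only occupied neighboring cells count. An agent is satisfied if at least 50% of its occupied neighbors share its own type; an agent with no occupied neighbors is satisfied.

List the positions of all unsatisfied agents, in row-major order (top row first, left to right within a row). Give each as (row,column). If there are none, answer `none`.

(5,1)

(1,1)N 2/2 ✓
(1,2)N 3/3 ✓
(1,3)N 2/2 ✓
(2,1)N 4/4 ✓
(2,4)N 2/3 ✓
(2,5)N 1/1 ✓
(3,1)N 3/3 ✓
(3,2)N 3/5 ✓
(3,3)S 2/4 ✓
(4,1)N 3/4 ✓
(4,3)S 5/6 ✓
(4,4)S 6/6 ✓
(4,5)S 3/3 ✓
(5,1)N 1/4 ✗
(5,2)S 4/6 ✓
(5,3)S 6/6 ✓
(5,4)S 7/7 ✓
(5,5)S 5/5 ✓
(6,1)S 2/3 ✓
(6,2)S 3/4 ✓
(6,4)S 4/4 ✓
(6,5)S 3/3 ✓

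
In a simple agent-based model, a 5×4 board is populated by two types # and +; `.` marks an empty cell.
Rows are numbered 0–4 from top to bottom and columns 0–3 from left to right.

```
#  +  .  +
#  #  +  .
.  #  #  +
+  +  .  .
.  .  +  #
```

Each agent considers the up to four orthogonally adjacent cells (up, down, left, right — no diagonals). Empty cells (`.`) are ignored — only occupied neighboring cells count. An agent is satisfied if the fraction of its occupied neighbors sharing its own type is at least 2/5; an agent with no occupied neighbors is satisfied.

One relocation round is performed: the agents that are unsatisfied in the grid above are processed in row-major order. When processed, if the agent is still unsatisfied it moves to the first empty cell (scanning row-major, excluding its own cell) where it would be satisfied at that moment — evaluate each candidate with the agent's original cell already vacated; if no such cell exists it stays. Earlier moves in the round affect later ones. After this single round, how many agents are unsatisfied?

Initially unsatisfied (in order): (0,1), (1,2), (2,2), (2,3), (4,2), (4,3).
  (0,1) → (0,2).
  (1,2) → (1,3).
  (2,2): now satisfied by earlier moves; stays.
  (2,3): now satisfied by earlier moves; stays.
  (4,2) → (1,2).
  (4,3): now satisfied by earlier moves; stays.
Resulting grid:
# . + +
# # + +
. # # +
+ + . .
. . . #
Unsatisfied now: (2,2).

1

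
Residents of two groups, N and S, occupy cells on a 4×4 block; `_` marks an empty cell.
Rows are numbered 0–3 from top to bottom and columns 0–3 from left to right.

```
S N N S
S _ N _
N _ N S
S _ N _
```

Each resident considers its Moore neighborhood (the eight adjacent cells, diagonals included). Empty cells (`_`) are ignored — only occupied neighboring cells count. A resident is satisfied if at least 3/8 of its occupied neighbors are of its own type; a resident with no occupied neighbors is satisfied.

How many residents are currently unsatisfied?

Row 0: (0,0)S 1/2 ✓ · (0,1)N 2/4 ✓ · (0,2)N 2/3 ✓ · (0,3)S 0/2 ✗
Row 1: (1,0)S 1/3 ✗ · (1,2)N 3/5 ✓
Row 2: (2,0)N 0/2 ✗ · (2,2)N 2/3 ✓ · (2,3)S 0/3 ✗
Row 3: (3,0)S 0/1 ✗ · (3,2)N 1/2 ✓
Unsatisfied: (0,3), (1,0), (2,0), (2,3), (3,0) — 5 in total.

5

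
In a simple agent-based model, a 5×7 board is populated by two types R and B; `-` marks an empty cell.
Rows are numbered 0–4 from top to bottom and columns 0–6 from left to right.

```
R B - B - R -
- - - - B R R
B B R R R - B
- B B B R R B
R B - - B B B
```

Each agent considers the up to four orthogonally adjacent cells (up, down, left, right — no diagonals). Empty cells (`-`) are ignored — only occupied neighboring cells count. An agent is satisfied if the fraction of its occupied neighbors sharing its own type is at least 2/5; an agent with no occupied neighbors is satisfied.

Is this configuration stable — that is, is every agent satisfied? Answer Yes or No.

No

(0,0)R 0/1 ✗
(0,1)B 0/1 ✗
(0,3)B 0/0 ✓
(0,5)R 1/1 ✓
(1,4)B 0/2 ✗
(1,5)R 2/3 ✓
(1,6)R 1/2 ✓
(2,0)B 1/1 ✓
(2,1)B 2/3 ✓
(2,2)R 1/3 ✗
(2,3)R 2/3 ✓
(2,4)R 2/3 ✓
(2,6)B 1/2 ✓
(3,1)B 3/3 ✓
(3,2)B 2/3 ✓
(3,3)B 1/3 ✗
(3,4)R 2/4 ✓
(3,5)R 1/3 ✗
(3,6)B 2/3 ✓
(4,0)R 0/1 ✗
(4,1)B 1/2 ✓
(4,4)B 1/2 ✓
(4,5)B 2/3 ✓
(4,6)B 2/2 ✓
For instance (0,0) has only 0/1 same-type neighbors, below 2/5.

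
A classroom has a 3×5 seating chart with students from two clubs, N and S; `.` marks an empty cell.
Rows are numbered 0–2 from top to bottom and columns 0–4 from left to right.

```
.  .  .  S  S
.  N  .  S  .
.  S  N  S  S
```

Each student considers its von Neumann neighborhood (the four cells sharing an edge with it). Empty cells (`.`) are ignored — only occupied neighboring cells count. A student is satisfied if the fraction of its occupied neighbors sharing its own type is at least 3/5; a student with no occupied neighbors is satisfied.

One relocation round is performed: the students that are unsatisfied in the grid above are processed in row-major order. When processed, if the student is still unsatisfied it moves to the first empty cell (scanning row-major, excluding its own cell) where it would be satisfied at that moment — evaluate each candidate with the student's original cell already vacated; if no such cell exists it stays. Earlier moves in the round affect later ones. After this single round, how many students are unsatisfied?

0

Initially unsatisfied (in order): (1,1), (2,1), (2,2).
  (1,1) → (0,0).
  (2,1) → (0,2).
  (2,2) → (1,0).
Resulting grid:
N . S S S
N . . S .
. . . S S
All satisfied now.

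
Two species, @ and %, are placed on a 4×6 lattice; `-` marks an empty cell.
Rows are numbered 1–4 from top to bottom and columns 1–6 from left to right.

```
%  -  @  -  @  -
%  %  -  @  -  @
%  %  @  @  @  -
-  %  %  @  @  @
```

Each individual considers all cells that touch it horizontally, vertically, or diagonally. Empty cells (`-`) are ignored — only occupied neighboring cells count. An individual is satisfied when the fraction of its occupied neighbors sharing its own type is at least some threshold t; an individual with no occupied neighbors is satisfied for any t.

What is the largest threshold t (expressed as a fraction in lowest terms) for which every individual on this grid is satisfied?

(1,1)% 2/2
(1,3)@ 1/2
(1,5)@ 2/2
(2,1)% 4/4
(2,2)% 4/6
(2,4)@ 5/5
(2,6)@ 2/2
(3,1)% 4/4
(3,2)% 5/6
(3,3)@ 3/7
(3,4)@ 5/6
(3,5)@ 6/6
(4,2)% 3/4
(4,3)% 2/5
(4,4)@ 4/5
(4,5)@ 4/4
(4,6)@ 2/2
The smallest same-type fraction is 2/5 at (4,3), which reduces to 2/5. Any threshold above that leaves this individual unsatisfied.

2/5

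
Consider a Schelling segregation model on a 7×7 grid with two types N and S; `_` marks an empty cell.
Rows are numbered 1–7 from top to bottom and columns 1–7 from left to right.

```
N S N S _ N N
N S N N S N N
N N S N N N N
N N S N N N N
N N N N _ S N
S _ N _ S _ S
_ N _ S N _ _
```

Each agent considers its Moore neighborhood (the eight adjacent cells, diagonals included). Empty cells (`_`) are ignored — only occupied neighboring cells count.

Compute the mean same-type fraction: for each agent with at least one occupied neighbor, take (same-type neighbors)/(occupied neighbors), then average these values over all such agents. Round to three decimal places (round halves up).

Row 1: (1,1)N 1/3 · (1,2)S 1/5 · (1,3)N 2/5 · (1,4)S 1/4 · (1,6)N 3/4 · (1,7)N 3/3
Row 2: (2,1)N 3/5 · (2,2)S 2/8 · (2,3)N 4/8 · (2,4)N 4/7 · (2,5)S 1/7 · (2,6)N 6/7 · (2,7)N 5/5
Row 3: (3,1)N 4/5 · (3,2)N 5/8 · (3,3)S 2/8 · (3,4)N 5/8 · (3,5)N 7/8 · (3,6)N 7/8 · (3,7)N 5/5
Row 4: (4,1)N 5/5 · (4,2)N 6/8 · (4,3)S 1/8 · (4,4)N 5/7 · (4,5)N 6/7 · (4,6)N 6/7 · (4,7)N 4/5
Row 5: (5,1)N 3/4 · (5,2)N 5/7 · (5,3)N 5/6 · (5,4)N 4/6 · (5,6)S 2/6 · (5,7)N 2/4
Row 6: (6,1)S 0/3 · (6,3)N 4/5 · (6,5)S 2/4 · (6,7)S 1/2
Row 7: (7,2)N 1/2 · (7,4)S 1/3 · (7,5)N 0/2
Sum over 40 agents: 1/3 + 1/5 + 2/5 + 1/4 + 3/4 + 3/3 + 3/5 + 2/8 + 4/8 + 4/7 + 1/7 + 6/7 + 5/5 + 4/5 + 5/8 + 2/8 + 5/8 + 7/8 + 7/8 + 5/5 + 5/5 + 6/8 + 1/8 + 5/7 + 6/7 + 6/7 + 4/5 + 3/4 + 5/7 + 5/6 + 4/6 + 2/6 + 2/4 + 0/3 + 4/5 + 2/4 + 1/2 + 1/2 + 1/3 + 0/2 = 6563/280; mean = 6563/280 ÷ 40 = 6563/11200 = 0.585982… → 0.586.

0.586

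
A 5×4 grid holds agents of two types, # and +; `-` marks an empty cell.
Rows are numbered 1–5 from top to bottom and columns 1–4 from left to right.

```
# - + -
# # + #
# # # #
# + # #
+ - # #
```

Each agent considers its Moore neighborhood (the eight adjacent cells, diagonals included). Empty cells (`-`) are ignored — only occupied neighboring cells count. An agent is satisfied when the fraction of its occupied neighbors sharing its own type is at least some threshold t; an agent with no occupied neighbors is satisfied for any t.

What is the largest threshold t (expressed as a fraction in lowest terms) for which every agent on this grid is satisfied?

1/7

Row 1: (1,1)# 2/2 · (1,3)+ 1/3
Row 2: (2,1)# 4/4 · (2,2)# 5/7 · (2,3)+ 1/6 · (2,4)# 2/4
Row 3: (3,1)# 4/5 · (3,2)# 6/8 · (3,3)# 6/8 · (3,4)# 4/5
Row 4: (4,1)# 2/4 · (4,2)+ 1/7 · (4,3)# 6/7 · (4,4)# 5/5
Row 5: (5,1)+ 1/2 · (5,3)# 3/4 · (5,4)# 3/3
The smallest same-type fraction is 1/7 at (4,2), which reduces to 1/7. Any threshold above that leaves this agent unsatisfied.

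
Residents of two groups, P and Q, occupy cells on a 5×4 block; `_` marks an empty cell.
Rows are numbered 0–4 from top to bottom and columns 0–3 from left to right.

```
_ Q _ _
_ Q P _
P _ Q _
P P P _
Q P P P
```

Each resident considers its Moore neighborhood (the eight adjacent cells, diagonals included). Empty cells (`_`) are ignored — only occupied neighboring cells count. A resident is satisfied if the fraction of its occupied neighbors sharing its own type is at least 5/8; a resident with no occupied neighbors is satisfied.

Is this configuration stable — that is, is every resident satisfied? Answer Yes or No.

No

Row 0: (0,1)Q 1/2 not
Row 1: (1,1)Q 2/4 not · (1,2)P 0/3 not
Row 2: (2,0)P 2/3 satisfied · (2,2)Q 1/4 not
Row 3: (3,0)P 3/4 satisfied · (3,1)P 5/7 satisfied · (3,2)P 4/5 satisfied
Row 4: (4,0)Q 0/3 not · (4,1)P 4/5 satisfied · (4,2)P 4/4 satisfied · (4,3)P 2/2 satisfied
For instance (0,1) has only 1/2 same-type neighbors, below 5/8.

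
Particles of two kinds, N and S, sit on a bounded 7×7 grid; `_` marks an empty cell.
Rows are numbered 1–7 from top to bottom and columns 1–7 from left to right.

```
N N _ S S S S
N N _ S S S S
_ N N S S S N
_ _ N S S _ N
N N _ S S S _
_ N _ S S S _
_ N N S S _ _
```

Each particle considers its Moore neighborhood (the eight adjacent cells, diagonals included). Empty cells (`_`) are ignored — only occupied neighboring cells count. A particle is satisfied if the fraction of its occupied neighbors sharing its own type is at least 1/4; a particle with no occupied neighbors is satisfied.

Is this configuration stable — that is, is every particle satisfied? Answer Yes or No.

(1,1)N 3/3 ok
(1,2)N 3/3 ok
(1,4)S 3/3 ok
(1,5)S 5/5 ok
(1,6)S 5/5 ok
(1,7)S 3/3 ok
(2,1)N 4/4 ok
(2,2)N 5/5 ok
(2,4)S 5/6 ok
(2,5)S 8/8 ok
(2,6)S 7/8 ok
(2,7)S 4/5 ok
(3,2)N 4/4 ok
(3,3)N 3/6 ok
(3,4)S 5/7 ok
(3,5)S 7/7 ok
(3,6)S 5/7 ok
(3,7)N 1/4 ok
(4,3)N 3/6 ok
(4,4)S 5/7 ok
(4,5)S 7/7 ok
(4,7)N 1/3 ok
(5,1)N 2/2 ok
(5,2)N 3/3 ok
(5,4)S 5/6 ok
(5,5)S 7/7 ok
(5,6)S 4/5 ok
(6,2)N 4/4 ok
(6,4)S 5/6 ok
(6,5)S 7/7 ok
(6,6)S 4/4 ok
(7,2)N 2/2 ok
(7,3)N 2/4 ok
(7,4)S 3/4 ok
(7,5)S 4/4 ok
All meet the threshold, so the configuration is stable.

Yes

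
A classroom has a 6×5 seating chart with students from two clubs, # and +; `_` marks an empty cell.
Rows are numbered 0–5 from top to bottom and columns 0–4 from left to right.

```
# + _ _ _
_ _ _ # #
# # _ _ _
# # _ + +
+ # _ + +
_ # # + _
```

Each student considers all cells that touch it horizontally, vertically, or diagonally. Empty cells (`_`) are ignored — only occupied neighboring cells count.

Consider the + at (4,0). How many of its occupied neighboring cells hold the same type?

0

Occupied neighbors of (4,0): (3,0)=#, (3,1)=#, (4,1)=#, (5,1)=#.
Same type (+): 0 of 4.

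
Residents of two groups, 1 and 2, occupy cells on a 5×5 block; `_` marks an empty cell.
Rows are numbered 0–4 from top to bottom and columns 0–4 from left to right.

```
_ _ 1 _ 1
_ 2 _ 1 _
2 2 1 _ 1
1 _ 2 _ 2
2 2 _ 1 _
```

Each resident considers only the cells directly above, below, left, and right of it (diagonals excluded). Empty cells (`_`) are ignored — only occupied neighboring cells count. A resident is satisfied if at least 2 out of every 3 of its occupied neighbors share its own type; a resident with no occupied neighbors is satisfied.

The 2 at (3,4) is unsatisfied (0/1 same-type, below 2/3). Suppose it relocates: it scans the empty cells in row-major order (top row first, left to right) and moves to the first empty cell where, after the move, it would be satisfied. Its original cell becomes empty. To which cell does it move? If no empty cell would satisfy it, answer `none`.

Vacating (3,4). Empty cells in order:
  (0,0): 0/0 same-type → satisfied — stop here.

(0,0)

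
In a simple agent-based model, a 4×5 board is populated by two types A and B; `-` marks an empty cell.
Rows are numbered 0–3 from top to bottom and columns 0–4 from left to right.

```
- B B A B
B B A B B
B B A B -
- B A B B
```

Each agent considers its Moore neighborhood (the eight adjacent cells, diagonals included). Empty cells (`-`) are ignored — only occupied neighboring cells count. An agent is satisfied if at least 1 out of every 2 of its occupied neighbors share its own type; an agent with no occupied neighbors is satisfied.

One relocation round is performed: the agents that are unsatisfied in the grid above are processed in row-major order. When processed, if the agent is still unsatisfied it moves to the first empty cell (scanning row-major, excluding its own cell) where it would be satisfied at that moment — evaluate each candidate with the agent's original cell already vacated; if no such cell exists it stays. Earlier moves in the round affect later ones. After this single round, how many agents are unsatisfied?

4

Initially unsatisfied (in order): (0,3), (1,2), (2,2), (3,2).
  (0,3): no empty cell satisfies it; stays.
  (1,2): no empty cell satisfies it; stays.
  (2,2): no empty cell satisfies it; stays.
  (3,2): no empty cell satisfies it; stays.
Resulting grid:
- B B A B
B B A B B
B B A B -
- B A B B
Unsatisfied now: (0,3), (1,2), (2,2), (3,2).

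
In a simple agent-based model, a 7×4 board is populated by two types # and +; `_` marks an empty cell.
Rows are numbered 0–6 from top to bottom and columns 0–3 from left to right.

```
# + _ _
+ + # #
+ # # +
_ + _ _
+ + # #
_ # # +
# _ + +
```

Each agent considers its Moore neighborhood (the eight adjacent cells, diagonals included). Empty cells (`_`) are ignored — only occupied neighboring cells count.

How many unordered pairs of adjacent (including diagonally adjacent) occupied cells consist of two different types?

Scan each occupied cell's neighbors to the right and below (and the two forward diagonals) so each pair is counted once.
Row 0: #(0,0)–+(0,1)≠ #(0,0)–+(1,0)≠ #(0,0)–+(1,1)≠ +(0,1)–+(1,1)= +(0,1)–#(1,2)≠ +(0,1)–+(1,0)=  → 4/6 unlike.
Row 1: +(1,0)–+(1,1)= +(1,0)–+(2,0)= +(1,0)–#(2,1)≠ +(1,1)–#(1,2)≠ +(1,1)–#(2,1)≠ +(1,1)–#(2,2)≠ +(1,1)–+(2,0)= #(1,2)–#(1,3)= #(1,2)–#(2,2)= #(1,2)–+(2,3)≠ #(1,2)–#(2,1)= #(1,3)–+(2,3)≠ #(1,3)–#(2,2)=  → 6/13 unlike.
Row 2: +(2,0)–#(2,1)≠ +(2,0)–+(3,1)= #(2,1)–#(2,2)= #(2,1)–+(3,1)≠ #(2,2)–+(2,3)≠ #(2,2)–+(3,1)≠  → 4/6 unlike.
Row 3: +(3,1)–+(4,1)= +(3,1)–#(4,2)≠ +(3,1)–+(4,0)=  → 1/3 unlike.
Row 4: +(4,0)–+(4,1)= +(4,0)–#(5,1)≠ +(4,1)–#(4,2)≠ +(4,1)–#(5,1)≠ +(4,1)–#(5,2)≠ #(4,2)–#(4,3)= #(4,2)–#(5,2)= #(4,2)–+(5,3)≠ #(4,2)–#(5,1)= #(4,3)–+(5,3)≠ #(4,3)–#(5,2)=  → 6/11 unlike.
Row 5: #(5,1)–#(5,2)= #(5,1)–+(6,2)≠ #(5,1)–#(6,0)= #(5,2)–+(5,3)≠ #(5,2)–+(6,2)≠ #(5,2)–+(6,3)≠ +(5,3)–+(6,3)= +(5,3)–+(6,2)=  → 4/8 unlike.
Row 6: +(6,2)–+(6,3)=  → 0/1 unlike.
Total adjacent occupied pairs: 48; unlike-type pairs: 25.

25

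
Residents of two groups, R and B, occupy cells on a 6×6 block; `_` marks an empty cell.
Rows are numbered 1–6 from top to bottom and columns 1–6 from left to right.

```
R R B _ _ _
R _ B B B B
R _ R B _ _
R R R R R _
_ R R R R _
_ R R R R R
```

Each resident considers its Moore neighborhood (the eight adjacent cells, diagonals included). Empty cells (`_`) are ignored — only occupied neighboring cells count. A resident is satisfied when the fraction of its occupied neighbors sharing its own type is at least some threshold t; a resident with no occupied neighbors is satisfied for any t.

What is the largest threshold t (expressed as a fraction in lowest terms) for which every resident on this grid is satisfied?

3/7

(1,1)R 2/2
(1,2)R 2/4
(1,3)B 2/3
(2,1)R 3/3
(2,3)B 3/5
(2,4)B 4/5
(2,5)B 3/3
(2,6)B 1/1
(3,1)R 3/3
(3,3)R 3/6
(3,4)B 3/7
(4,1)R 3/3
(4,2)R 6/6
(4,3)R 6/7
(4,4)R 6/7
(4,5)R 3/4
(5,2)R 6/6
(5,3)R 8/8
(5,4)R 8/8
(5,5)R 6/6
(6,2)R 3/3
(6,3)R 5/5
(6,4)R 5/5
(6,5)R 4/4
(6,6)R 2/2
The smallest same-type fraction is 3/7 at (3,4), which reduces to 3/7. Any threshold above that leaves this resident unsatisfied.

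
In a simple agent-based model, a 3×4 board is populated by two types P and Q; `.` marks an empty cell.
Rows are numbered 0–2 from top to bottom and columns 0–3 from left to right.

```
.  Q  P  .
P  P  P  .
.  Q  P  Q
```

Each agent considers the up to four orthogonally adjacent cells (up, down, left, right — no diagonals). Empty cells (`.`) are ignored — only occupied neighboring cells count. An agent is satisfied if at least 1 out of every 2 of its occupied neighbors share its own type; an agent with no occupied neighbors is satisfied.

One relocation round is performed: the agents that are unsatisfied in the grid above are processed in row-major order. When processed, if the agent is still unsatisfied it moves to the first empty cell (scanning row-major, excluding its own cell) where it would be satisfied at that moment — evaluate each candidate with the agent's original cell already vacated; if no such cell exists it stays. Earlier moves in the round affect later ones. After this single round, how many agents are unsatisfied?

0

Initially unsatisfied (in order): (0,1), (2,1), (2,2), (2,3).
  (0,1) → (1,3).
  (2,1) → (0,3).
  (2,2): now satisfied by earlier moves; stays.
  (2,3): now satisfied by earlier moves; stays.
Resulting grid:
. . P Q
P P P Q
. . P Q
All satisfied now.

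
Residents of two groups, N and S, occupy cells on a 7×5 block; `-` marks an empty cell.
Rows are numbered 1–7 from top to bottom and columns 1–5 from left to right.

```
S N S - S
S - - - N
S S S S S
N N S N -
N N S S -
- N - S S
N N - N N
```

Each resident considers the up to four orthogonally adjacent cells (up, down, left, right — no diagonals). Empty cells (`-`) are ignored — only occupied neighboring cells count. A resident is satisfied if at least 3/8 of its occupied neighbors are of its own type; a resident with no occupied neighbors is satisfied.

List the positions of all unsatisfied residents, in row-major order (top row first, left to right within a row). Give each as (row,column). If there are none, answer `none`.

Row 1: (1,1)S 1/2 ok · (1,2)N 0/2 unhappy · (1,3)S 0/1 unhappy · (1,5)S 0/1 unhappy
Row 2: (2,1)S 2/2 ok · (2,5)N 0/2 unhappy
Row 3: (3,1)S 2/3 ok · (3,2)S 2/3 ok · (3,3)S 3/3 ok · (3,4)S 2/3 ok · (3,5)S 1/2 ok
Row 4: (4,1)N 2/3 ok · (4,2)N 2/4 ok · (4,3)S 2/4 ok · (4,4)N 0/3 unhappy
Row 5: (5,1)N 2/2 ok · (5,2)N 3/4 ok · (5,3)S 2/3 ok · (5,4)S 2/3 ok
Row 6: (6,2)N 2/2 ok · (6,4)S 2/3 ok · (6,5)S 1/2 ok
Row 7: (7,1)N 1/1 ok · (7,2)N 2/2 ok · (7,4)N 1/2 ok · (7,5)N 1/2 ok

(1,2), (1,3), (1,5), (2,5), (4,4)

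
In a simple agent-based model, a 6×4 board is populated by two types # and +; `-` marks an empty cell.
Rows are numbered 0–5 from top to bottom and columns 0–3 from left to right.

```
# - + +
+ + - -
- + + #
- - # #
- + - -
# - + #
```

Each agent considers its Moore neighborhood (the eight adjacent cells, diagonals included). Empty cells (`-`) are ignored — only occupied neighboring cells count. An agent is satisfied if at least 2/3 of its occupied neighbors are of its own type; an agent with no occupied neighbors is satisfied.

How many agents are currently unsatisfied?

7

Row 0: (0,0)# 0/2 ✗ · (0,2)+ 2/2 ✓ · (0,3)+ 1/1 ✓
Row 1: (1,0)+ 2/3 ✓ · (1,1)+ 4/5 ✓
Row 2: (2,1)+ 3/4 ✓ · (2,2)+ 2/5 ✗ · (2,3)# 2/3 ✓
Row 3: (3,2)# 2/5 ✗ · (3,3)# 2/3 ✓
Row 4: (4,1)+ 1/3 ✗
Row 5: (5,0)# 0/1 ✗ · (5,2)+ 1/2 ✗ · (5,3)# 0/1 ✗
Unsatisfied: (0,0), (2,2), (3,2), (4,1), (5,0), (5,2), (5,3) — 7 in total.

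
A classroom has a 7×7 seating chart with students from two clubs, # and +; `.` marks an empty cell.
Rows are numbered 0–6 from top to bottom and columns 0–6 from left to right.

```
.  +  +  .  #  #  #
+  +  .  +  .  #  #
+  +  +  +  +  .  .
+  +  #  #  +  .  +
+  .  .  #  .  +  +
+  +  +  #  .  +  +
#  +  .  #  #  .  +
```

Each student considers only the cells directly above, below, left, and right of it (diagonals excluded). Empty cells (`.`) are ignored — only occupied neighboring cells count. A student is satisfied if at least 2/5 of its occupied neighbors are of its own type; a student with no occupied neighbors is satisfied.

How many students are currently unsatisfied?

2

Row 0: (0,1)+ 2/2 satisfied · (0,2)+ 1/1 satisfied · (0,4)# 1/1 satisfied · (0,5)# 3/3 satisfied · (0,6)# 2/2 satisfied
Row 1: (1,0)+ 2/2 satisfied · (1,1)+ 3/3 satisfied · (1,3)+ 1/1 satisfied · (1,5)# 2/2 satisfied · (1,6)# 2/2 satisfied
Row 2: (2,0)+ 3/3 satisfied · (2,1)+ 4/4 satisfied · (2,2)+ 2/3 satisfied · (2,3)+ 3/4 satisfied · (2,4)+ 2/2 satisfied
Row 3: (3,0)+ 3/3 satisfied · (3,1)+ 2/3 satisfied · (3,2)# 1/3 not · (3,3)# 2/4 satisfied · (3,4)+ 1/2 satisfied · (3,6)+ 1/1 satisfied
Row 4: (4,0)+ 2/2 satisfied · (4,3)# 2/2 satisfied · (4,5)+ 2/2 satisfied · (4,6)+ 3/3 satisfied
Row 5: (5,0)+ 2/3 satisfied · (5,1)+ 3/3 satisfied · (5,2)+ 1/2 satisfied · (5,3)# 2/3 satisfied · (5,5)+ 2/2 satisfied · (5,6)+ 3/3 satisfied
Row 6: (6,0)# 0/2 not · (6,1)+ 1/2 satisfied · (6,3)# 2/2 satisfied · (6,4)# 1/1 satisfied · (6,6)+ 1/1 satisfied
Unsatisfied: (3,2), (6,0) — 2 in total.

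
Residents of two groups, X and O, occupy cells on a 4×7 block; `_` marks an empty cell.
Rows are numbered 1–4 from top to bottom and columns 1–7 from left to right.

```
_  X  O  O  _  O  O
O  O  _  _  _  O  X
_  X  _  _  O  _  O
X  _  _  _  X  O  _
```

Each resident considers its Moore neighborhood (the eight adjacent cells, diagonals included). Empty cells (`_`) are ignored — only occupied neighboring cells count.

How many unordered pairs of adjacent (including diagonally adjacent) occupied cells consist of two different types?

Scan each occupied cell's neighbors to the right and below (and the two forward diagonals) so each pair is counted once.
From row 1: 5 unlike of 10 pairs (running 5/10).
From row 2: 4 unlike of 7 pairs (running 9/17).
From row 3: 1 unlike of 4 pairs (running 10/21).
From row 4: 1 unlike of 1 pairs (running 11/22).
Total adjacent occupied pairs: 22; unlike-type pairs: 11.

11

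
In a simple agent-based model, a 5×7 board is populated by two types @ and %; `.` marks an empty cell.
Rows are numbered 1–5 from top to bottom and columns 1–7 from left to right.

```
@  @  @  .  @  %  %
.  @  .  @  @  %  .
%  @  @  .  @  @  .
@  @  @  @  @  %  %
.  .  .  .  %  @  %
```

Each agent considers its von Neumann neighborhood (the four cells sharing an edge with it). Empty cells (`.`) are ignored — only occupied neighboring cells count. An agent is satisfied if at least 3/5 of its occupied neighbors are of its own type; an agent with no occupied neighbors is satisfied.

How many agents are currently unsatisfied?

(1,1)@ 1/1 ok
(1,2)@ 3/3 ok
(1,3)@ 1/1 ok
(1,5)@ 1/2 unhappy
(1,6)% 2/3 ok
(1,7)% 1/1 ok
(2,2)@ 2/2 ok
(2,4)@ 1/1 ok
(2,5)@ 3/4 ok
(2,6)% 1/3 unhappy
(3,1)% 0/2 unhappy
(3,2)@ 3/4 ok
(3,3)@ 2/2 ok
(3,5)@ 3/3 ok
(3,6)@ 1/3 unhappy
(4,1)@ 1/2 unhappy
(4,2)@ 3/3 ok
(4,3)@ 3/3 ok
(4,4)@ 2/2 ok
(4,5)@ 2/4 unhappy
(4,6)% 1/4 unhappy
(4,7)% 2/2 ok
(5,5)% 0/2 unhappy
(5,6)@ 0/3 unhappy
(5,7)% 1/2 unhappy
Unsatisfied: (1,5), (2,6), (3,1), (3,6), (4,1), (4,5), (4,6), (5,5), (5,6), (5,7) — 10 in total.

10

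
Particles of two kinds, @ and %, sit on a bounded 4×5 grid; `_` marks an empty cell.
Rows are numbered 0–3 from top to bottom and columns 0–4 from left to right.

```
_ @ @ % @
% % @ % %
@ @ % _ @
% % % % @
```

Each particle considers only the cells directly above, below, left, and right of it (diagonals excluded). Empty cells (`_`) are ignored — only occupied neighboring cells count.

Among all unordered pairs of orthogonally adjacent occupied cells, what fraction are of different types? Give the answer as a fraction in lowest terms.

Scan each occupied cell's neighbors to the right and below so each pair is counted once.
From row 0: 4 unlike of 7 pairs (running 4/7).
From row 1: 6 unlike of 8 pairs (running 10/15).
From row 2: 3 unlike of 6 pairs (running 13/21).
From row 3: 1 unlike of 4 pairs (running 14/25).
Total adjacent occupied pairs: 25; unlike-type pairs: 14.
14/25 is already in lowest terms.

14/25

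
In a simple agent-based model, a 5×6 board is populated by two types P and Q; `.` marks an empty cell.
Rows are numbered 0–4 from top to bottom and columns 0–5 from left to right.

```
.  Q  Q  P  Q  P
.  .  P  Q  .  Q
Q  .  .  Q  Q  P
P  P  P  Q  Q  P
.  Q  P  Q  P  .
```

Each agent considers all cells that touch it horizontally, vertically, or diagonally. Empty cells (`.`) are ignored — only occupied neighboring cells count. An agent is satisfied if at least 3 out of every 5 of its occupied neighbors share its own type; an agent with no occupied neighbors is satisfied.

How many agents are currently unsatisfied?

18

(0,1)Q 1/2 unhappy
(0,2)Q 2/4 unhappy
(0,3)P 1/4 unhappy
(0,4)Q 2/4 unhappy
(0,5)P 0/2 unhappy
(1,2)P 1/5 unhappy
(1,3)Q 4/6 ok
(1,5)Q 2/4 unhappy
(2,0)Q 0/2 unhappy
(2,3)Q 4/6 ok
(2,4)Q 5/7 ok
(2,5)P 1/4 unhappy
(3,0)P 1/3 unhappy
(3,1)P 3/5 ok
(3,2)P 2/6 unhappy
(3,3)Q 4/7 unhappy
(3,4)Q 4/7 unhappy
(3,5)P 2/4 unhappy
(4,1)Q 0/4 unhappy
(4,2)P 2/5 unhappy
(4,3)Q 2/5 unhappy
(4,4)P 1/4 unhappy
Unsatisfied: (0,1), (0,2), (0,3), (0,4), (0,5), (1,2), (1,5), (2,0), (2,5), (3,0), (3,2), (3,3), (3,4), (3,5), (4,1), (4,2), (4,3), (4,4) — 18 in total.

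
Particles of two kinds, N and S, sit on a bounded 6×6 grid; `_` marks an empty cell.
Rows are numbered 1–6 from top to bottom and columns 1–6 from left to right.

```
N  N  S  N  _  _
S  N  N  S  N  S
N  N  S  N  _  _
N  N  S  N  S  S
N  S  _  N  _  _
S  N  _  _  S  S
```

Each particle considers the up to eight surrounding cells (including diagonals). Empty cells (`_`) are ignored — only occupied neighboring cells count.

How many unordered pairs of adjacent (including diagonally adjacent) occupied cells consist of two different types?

35

Scan each occupied cell's neighbors to the right and below (and the two forward diagonals) so each pair is counted once.
From row 1: 7 unlike of 14 pairs (running 7/14).
From row 2: 9 unlike of 16 pairs (running 16/30).
From row 3: 7 unlike of 14 pairs (running 23/44).
From row 4: 7 unlike of 13 pairs (running 30/57).
From row 5: 4 unlike of 6 pairs (running 34/63).
From row 6: 1 unlike of 2 pairs (running 35/65).
Total adjacent occupied pairs: 65; unlike-type pairs: 35.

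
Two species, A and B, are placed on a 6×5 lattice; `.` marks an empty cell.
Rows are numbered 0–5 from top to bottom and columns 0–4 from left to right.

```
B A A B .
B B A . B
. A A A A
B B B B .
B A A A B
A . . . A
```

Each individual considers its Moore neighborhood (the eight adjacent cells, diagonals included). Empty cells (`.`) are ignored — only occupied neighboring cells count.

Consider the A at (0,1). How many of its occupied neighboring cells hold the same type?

2

Occupied neighbors of (0,1): (0,0)=B, (0,2)=A, (1,0)=B, (1,1)=B, (1,2)=A.
Same type (A): 2 of 5.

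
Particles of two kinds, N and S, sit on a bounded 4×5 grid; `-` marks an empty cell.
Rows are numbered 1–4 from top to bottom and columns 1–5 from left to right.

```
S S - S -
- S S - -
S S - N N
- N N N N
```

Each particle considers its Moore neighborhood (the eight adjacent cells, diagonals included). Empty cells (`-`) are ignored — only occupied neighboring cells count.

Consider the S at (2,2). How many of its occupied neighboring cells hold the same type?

5

Occupied neighbors of (2,2): (1,1)=S, (1,2)=S, (2,3)=S, (3,1)=S, (3,2)=S.
Same type (S): 5 of 5.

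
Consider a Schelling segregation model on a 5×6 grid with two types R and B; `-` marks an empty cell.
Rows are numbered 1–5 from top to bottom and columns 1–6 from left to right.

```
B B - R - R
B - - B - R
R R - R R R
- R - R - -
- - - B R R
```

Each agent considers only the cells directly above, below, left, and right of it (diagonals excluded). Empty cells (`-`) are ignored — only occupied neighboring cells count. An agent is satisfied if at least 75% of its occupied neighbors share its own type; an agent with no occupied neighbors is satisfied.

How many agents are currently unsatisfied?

8

(1,1)B 2/2 satisfied
(1,2)B 1/1 satisfied
(1,4)R 0/1 not
(1,6)R 1/1 satisfied
(2,1)B 1/2 not
(2,4)B 0/2 not
(2,6)R 2/2 satisfied
(3,1)R 1/2 not
(3,2)R 2/2 satisfied
(3,4)R 2/3 not
(3,5)R 2/2 satisfied
(3,6)R 2/2 satisfied
(4,2)R 1/1 satisfied
(4,4)R 1/2 not
(5,4)B 0/2 not
(5,5)R 1/2 not
(5,6)R 1/1 satisfied
Unsatisfied: (1,4), (2,1), (2,4), (3,1), (3,4), (4,4), (5,4), (5,5) — 8 in total.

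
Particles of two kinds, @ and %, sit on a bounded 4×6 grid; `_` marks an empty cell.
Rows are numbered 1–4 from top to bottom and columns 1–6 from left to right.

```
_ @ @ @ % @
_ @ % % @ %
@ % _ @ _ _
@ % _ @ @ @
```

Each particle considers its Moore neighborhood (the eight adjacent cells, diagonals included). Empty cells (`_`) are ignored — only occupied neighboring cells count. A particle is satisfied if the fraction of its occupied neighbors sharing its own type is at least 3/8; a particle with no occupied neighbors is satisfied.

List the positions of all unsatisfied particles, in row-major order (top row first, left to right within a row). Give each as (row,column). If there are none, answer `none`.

(1,6), (2,3), (2,4), (2,6), (4,1), (4,2)

(1,2)@ 2/3 satisfied
(1,3)@ 3/5 satisfied
(1,4)@ 2/5 satisfied
(1,5)% 2/5 satisfied
(1,6)@ 1/3 not
(2,2)@ 3/5 satisfied
(2,3)% 2/7 not
(2,4)% 2/6 not
(2,5)@ 3/6 satisfied
(2,6)% 1/3 not
(3,1)@ 2/4 satisfied
(3,2)% 2/5 satisfied
(3,4)@ 3/5 satisfied
(4,1)@ 1/3 not
(4,2)% 1/3 not
(4,4)@ 2/2 satisfied
(4,5)@ 3/3 satisfied
(4,6)@ 1/1 satisfied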